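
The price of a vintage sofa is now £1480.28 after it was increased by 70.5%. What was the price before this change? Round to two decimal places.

£868.20

The overall multiplier applied was 1.705.
So the original price was £1480.28 ÷ 1.705 ≈ £868.20.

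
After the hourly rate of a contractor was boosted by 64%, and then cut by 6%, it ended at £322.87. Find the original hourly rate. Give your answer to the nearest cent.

£209.44

The overall multiplier applied was 1.64 × 0.94 = 1.5416.
So the original hourly rate was £322.87 ÷ 1.5416 ≈ £209.44.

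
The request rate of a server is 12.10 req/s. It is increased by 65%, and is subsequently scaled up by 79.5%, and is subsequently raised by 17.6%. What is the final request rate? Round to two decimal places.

42.14 req/s

Each change multiplies by a factor: 1.65 × 1.795 × 1.176 = 3.483018.
12.10 × 3.483018 = 42.1445178 ≈ 42.14.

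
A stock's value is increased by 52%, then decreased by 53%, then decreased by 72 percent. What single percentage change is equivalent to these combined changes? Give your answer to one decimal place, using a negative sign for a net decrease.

A 52% increase multiplies by 1.52.
Then a 53% decrease: 1.52 × 0.47 = 0.7144.
Then a 72% decrease: 0.7144 × 0.28 = 0.200032.
Overall factor 0.200032, i.e. -80.0%.

-80.0%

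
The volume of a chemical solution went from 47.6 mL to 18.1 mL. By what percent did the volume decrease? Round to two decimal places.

61.97%

Change: 18.1 − 47.6 = -29.5.
Relative to the original: -29.5 ÷ 47.6 ≈ -61.97%.
So the volume decreased by 61.97%.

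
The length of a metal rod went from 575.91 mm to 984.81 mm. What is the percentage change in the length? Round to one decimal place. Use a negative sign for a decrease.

Change: 984.81 − 575.91 = 408.90.
Relative to the original: 408.90 ÷ 575.91 ≈ 71.0%.

71.0%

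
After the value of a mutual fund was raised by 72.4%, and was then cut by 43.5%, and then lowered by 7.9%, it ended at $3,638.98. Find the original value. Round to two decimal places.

Undoing the 7.9% decrease: $3,638.98 ÷ 0.921 ≈ $3951.11835.
Undoing the 43.5% decrease: $3951.11835 ÷ 0.565 ≈ $6993.129823.
Undoing the 72.4% increase: $6993.129823 ÷ 1.724 ≈ $4,056.34.

$4,056.34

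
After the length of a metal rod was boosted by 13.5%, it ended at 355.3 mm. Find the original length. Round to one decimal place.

313.0 mm

The overall multiplier applied was 1.135.
So the original length was 355.3 ÷ 1.135 ≈ 313.0 mm.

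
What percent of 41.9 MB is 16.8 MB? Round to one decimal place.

40.1%

16.8 MB ÷ 41.9 MB ≈ 40.1%.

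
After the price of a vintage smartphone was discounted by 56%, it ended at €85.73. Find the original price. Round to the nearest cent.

€194.84

The overall multiplier applied was 0.44.
So the original price was €85.73 ÷ 0.44 ≈ €194.84.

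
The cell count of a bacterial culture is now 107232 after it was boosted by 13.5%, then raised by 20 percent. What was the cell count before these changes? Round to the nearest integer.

The overall multiplier applied was 1.135 × 1.2 = 1.362.
So the original cell count was 107232 ÷ 1.362 ≈ 78731.

78731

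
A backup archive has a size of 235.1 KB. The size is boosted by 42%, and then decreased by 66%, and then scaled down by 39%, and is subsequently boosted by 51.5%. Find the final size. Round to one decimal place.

104.9 KB

Apply the 42% increase: 235.1 × 1.42 = 333.842.
Apply the 66% decrease: 333.842 × 0.34 = 113.50628.
Apply the 39% decrease: 113.50628 × 0.61 = 69.2388308.
Apply the 51.5% increase: 69.2388308 × 1.515 = 104.896828662 ≈ 104.9.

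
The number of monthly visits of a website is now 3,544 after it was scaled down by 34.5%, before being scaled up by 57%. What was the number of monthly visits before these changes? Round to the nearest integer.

3,446

Undoing the 57% increase: 3,544 ÷ 1.57 ≈ 2257.324841.
Undoing the 34.5% decrease: 2257.324841 ÷ 0.655 ≈ 3,446.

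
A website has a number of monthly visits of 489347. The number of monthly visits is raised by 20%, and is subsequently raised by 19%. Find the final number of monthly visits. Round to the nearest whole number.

Apply the 20% increase: 489347 × 1.2 = 587216.4.
Apply the 19% increase: 587216.4 × 1.19 = 698787.516 ≈ 698788.

698788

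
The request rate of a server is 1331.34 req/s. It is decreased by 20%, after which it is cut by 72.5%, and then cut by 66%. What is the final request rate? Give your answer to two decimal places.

Each change multiplies by a factor: 0.8 × 0.275 × 0.34 = 0.0748.
1331.34 × 0.0748 = 99.584232 ≈ 99.58.

99.58 req/s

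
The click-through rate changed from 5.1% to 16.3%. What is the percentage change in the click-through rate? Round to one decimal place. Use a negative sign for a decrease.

219.6%

The change is 16.3 − 5.1 = 11.2 percentage points.
Relative to the original 5.1%, that is 11.2 ÷ 5.1 ≈ 219.6%.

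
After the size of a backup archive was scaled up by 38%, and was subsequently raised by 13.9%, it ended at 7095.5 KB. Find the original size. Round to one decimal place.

4514.2 KB

Undoing the 13.9% increase: 7095.5 ÷ 1.139 ≈ 6229.587357.
Undoing the 38% increase: 6229.587357 ÷ 1.38 ≈ 4514.2 KB.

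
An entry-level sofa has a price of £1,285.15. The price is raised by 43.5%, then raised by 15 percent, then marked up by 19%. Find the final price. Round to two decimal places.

£2,523.77

Apply the 43.5% increase: £1,285.15 × 1.435 = £1844.19025.
After the 15% increase: £1844.19025 × 1.15 = £2120.8187875.
19% increase: £2120.8187875 × 1.19 = £2523.774357125 ≈ £2,523.77.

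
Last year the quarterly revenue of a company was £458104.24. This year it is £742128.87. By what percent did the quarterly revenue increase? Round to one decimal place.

62.0%

Change: £742128.87 − £458104.24 = £284024.63.
Relative to the original: £284024.63 ÷ £458104.24 ≈ 62.0%.
So the quarterly revenue increased by 62.0%.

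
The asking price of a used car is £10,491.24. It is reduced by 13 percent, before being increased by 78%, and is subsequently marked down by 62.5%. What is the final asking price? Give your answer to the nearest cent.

£6,092.53

13% decrease: £10,491.24 × 0.87 = £9127.3788.
After the 78% increase: £9127.3788 × 1.78 = £16246.734264.
Apply the 62.5% decrease: £16246.734264 × 0.375 = £6092.525349 ≈ £6,092.53.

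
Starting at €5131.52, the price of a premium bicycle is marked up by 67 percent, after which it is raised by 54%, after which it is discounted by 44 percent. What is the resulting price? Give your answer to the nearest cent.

€7390.46

Each change multiplies by a factor: 1.67 × 1.54 × 0.56 = 1.440208.
€5131.52 × 1.440208 = €7390.45615616 ≈ €7390.46.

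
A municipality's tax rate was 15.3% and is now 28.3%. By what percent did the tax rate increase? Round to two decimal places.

The change is 28.3 − 15.3 = 13.0 percentage points.
Relative to the original 15.3%, that is 13.0 ÷ 15.3 ≈ 84.97%.
So the tax rate rose by 84.97%.

84.97%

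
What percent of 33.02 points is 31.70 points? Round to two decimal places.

96.00%

31.70 points ÷ 33.02 points ≈ 96.00%.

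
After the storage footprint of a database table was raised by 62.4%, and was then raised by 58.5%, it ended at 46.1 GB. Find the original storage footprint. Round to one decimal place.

17.9 GB

The overall multiplier applied was 1.624 × 1.585 = 2.57404.
So the original storage footprint was 46.1 ÷ 2.57404 ≈ 17.9 GB.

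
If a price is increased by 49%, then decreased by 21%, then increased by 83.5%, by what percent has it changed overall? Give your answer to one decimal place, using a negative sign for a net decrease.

The combined multiplier is 1.49 × 0.79 × 1.835 = 2.1599785.
That corresponds to an increase of 116.0%.

116.0%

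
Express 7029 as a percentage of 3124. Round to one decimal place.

7029 ÷ 3124 = 225.0%.

225.0%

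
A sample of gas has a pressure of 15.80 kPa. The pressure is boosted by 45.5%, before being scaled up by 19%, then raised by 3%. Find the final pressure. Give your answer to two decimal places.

Apply the 45.5% increase: 15.80 × 1.455 = 22.989.
After the 19% increase: 22.989 × 1.19 = 27.35691.
After the 3% increase: 27.35691 × 1.03 = 28.1776173 ≈ 28.18.

28.18 kPa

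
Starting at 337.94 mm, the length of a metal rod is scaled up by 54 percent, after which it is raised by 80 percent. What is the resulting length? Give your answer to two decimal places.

936.77 mm

54% increase: 337.94 × 1.54 = 520.4276.
After the 80% increase: 520.4276 × 1.8 = 936.76968 ≈ 936.77.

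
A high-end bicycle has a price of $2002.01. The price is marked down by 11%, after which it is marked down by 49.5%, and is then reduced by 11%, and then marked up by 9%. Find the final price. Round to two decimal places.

11% decrease: $2002.01 × 0.89 = $1781.7889.
Apply the 49.5% decrease: $1781.7889 × 0.505 = $899.8033945.
Apply the 11% decrease: $899.8033945 × 0.89 = $800.825021105.
After the 9% increase: $800.825021105 × 1.09 = $872.89927300445 ≈ $872.90.

$872.90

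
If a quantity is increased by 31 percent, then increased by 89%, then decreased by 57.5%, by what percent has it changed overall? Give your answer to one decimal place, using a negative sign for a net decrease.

The combined multiplier is 1.31 × 1.89 × 0.425 = 1.0522575.
That corresponds to an increase of 5.2%.

5.2%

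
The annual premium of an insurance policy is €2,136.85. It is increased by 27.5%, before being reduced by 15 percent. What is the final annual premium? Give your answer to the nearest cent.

€2,315.81

Each change multiplies by a factor: 1.275 × 0.85 = 1.08375.
€2,136.85 × 1.08375 = €2315.8111875 ≈ €2,315.81.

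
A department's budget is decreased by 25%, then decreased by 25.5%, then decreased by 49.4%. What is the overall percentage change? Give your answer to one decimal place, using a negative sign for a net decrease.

-71.7%

A 25% decrease multiplies by 0.75.
Then a 25.5% decrease: 0.75 × 0.745 = 0.55875.
Then a 49.4% decrease: 0.55875 × 0.506 = 0.2827275.
Overall factor 0.2827275, i.e. -71.7%.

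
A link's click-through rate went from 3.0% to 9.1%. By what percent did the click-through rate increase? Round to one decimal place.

The change is 9.1 − 3.0 = 6.1 percentage points.
Relative to the original 3.0%, that is 6.1 ÷ 3.0 ≈ 203.3%.
So the click-through rate rose by 203.3%.

203.3%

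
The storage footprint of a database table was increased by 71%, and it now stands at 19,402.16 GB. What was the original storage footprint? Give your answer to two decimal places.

The overall multiplier applied was 1.71.
So the original storage footprint was 19,402.16 ÷ 1.71 ≈ 11,346.29 GB.

11,346.29 GB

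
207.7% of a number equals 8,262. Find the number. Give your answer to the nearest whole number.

3,978

8,262 ÷ 2.077 ≈ 3,978.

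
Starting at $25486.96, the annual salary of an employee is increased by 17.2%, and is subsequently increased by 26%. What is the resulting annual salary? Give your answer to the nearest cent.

After the 17.2% increase: $25486.96 × 1.172 = $29870.71712.
26% increase: $29870.71712 × 1.26 = $37637.1035712 ≈ $37637.10.

$37637.10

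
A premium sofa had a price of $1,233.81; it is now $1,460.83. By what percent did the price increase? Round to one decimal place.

18.4%

Change: $1,460.83 − $1,233.81 = $227.02.
Relative to the original: $227.02 ÷ $1,233.81 ≈ 18.4%.
So the price increased by 18.4%.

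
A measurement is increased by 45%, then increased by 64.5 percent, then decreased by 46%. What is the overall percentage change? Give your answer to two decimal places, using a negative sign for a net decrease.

A 45% increase multiplies by 1.45.
Then a 64.5% increase: 1.45 × 1.645 = 2.38525.
Then a 46% decrease: 2.38525 × 0.54 = 1.288035.
Overall factor 1.288035, i.e. 28.80%.

28.80%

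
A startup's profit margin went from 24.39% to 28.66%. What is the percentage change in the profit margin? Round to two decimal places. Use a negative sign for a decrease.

17.51%

The change is 28.66 − 24.39 = 4.27 percentage points.
Relative to the original 24.39%, that is 4.27 ÷ 24.39 ≈ 17.51%.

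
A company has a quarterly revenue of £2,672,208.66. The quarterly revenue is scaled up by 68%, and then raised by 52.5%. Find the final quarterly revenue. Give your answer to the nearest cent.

Each change multiplies by a factor: 1.68 × 1.525 = 2.562.
£2,672,208.66 × 2.562 = £6846198.58692 ≈ £6,846,198.59.

£6,846,198.59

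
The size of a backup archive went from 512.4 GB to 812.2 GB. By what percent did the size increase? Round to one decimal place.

58.5%

Change: 812.2 − 512.4 = 299.8.
Relative to the original: 299.8 ÷ 512.4 ≈ 58.5%.
So the size increased by 58.5%.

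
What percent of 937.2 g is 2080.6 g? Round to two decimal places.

222.00%

2080.6 g ÷ 937.2 g ≈ 222.00%.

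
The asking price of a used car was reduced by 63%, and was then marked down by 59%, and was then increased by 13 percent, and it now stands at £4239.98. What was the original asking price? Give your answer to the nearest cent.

Undoing the 13% increase: £4239.98 ÷ 1.13 ≈ £3752.19469.
Undoing the 59% decrease: £3752.19469 ÷ 0.41 ≈ £9151.694366.
Undoing the 63% decrease: £9151.694366 ÷ 0.37 ≈ £24734.31.

£24734.31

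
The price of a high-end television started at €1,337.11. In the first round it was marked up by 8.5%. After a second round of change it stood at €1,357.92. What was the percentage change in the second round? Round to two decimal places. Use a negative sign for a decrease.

-6.40%

After the first round: €1,337.11 × 1.085 = €1450.76435.
Second-round multiplier: €1,357.92 ÷ €1450.76435 ≈ 0.936003.
That is a change of -6.40%.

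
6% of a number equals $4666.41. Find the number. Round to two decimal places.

$77773.50

$4666.41 ÷ 0.06 = $77773.50.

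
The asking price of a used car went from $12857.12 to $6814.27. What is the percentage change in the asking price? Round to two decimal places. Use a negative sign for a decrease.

-47.00%

Change: $6814.27 − $12857.12 = -$6042.85.
Relative to the original: -$6042.85 ÷ $12857.12 ≈ -47.00%.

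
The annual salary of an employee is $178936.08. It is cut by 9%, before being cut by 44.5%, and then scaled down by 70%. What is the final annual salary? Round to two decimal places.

Each change multiplies by a factor: 0.91 × 0.555 × 0.3 = 0.151515.
$178936.08 × 0.151515 = $27111.5001612 ≈ $27111.50.

$27111.50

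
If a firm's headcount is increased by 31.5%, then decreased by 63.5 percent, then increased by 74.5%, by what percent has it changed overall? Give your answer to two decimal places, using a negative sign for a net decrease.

-16.24%

A 31.5% increase multiplies by 1.315.
Then a 63.5% decrease: 1.315 × 0.365 = 0.479975.
Then a 74.5% increase: 0.479975 × 1.745 = 0.837556375.
Overall factor 0.837556375, i.e. -16.24%.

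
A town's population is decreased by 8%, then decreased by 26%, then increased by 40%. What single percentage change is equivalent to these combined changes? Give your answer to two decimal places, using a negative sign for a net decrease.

An 8% decrease multiplies by 0.92.
Then a 26% decrease: 0.92 × 0.74 = 0.6808.
Then a 40% increase: 0.6808 × 1.4 = 0.95312.
Overall factor 0.95312, i.e. -4.69%.

-4.69%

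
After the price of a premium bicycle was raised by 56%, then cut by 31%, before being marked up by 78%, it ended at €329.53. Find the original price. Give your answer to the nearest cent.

€171.99

Undoing the 78% increase: €329.53 ÷ 1.78 ≈ €185.129213.
Undoing the 31% decrease: €185.129213 ÷ 0.69 ≈ €268.303207.
Undoing the 56% increase: €268.303207 ÷ 1.56 ≈ €171.99.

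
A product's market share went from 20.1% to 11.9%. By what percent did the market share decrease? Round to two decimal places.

40.80%

The change is 11.9 − 20.1 = -8.2 percentage points.
Relative to the original 20.1%, that is -8.2 ÷ 20.1 ≈ -40.80%.
So the market share fell by 40.80%.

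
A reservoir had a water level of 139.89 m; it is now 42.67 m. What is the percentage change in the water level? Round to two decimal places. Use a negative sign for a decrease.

-69.50%

Change: 42.67 − 139.89 = -97.22.
Relative to the original: -97.22 ÷ 139.89 ≈ -69.50%.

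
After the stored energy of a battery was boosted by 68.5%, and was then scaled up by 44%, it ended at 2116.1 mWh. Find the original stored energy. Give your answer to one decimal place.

872.1 mWh

The overall multiplier applied was 1.685 × 1.44 = 2.4264.
So the original stored energy was 2116.1 ÷ 2.4264 ≈ 872.1 mWh.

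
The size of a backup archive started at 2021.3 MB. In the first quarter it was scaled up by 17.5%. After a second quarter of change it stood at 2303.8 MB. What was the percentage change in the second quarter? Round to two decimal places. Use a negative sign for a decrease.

After the first quarter: 2021.3 × 1.175 = 2375.0275.
Second-quarter multiplier: 2303.8 ÷ 2375.0275 ≈ 0.97001.
That is a change of -3.00%.

-3.00%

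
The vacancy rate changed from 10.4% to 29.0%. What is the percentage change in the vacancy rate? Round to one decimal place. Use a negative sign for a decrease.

The change is 29.0 − 10.4 = 18.6 percentage points.
Relative to the original 10.4%, that is 18.6 ÷ 10.4 ≈ 178.8%.

178.8%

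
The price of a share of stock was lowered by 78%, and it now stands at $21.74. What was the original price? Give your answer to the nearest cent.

$98.82

The overall multiplier applied was 0.22.
So the original price was $21.74 ÷ 0.22 ≈ $98.82.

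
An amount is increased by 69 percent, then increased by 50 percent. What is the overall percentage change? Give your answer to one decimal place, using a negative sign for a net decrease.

The combined multiplier is 1.69 × 1.5 = 2.535.
That corresponds to an increase of 153.5%.

153.5%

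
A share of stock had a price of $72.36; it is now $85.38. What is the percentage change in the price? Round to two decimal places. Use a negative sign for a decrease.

17.99%

Change: $85.38 − $72.36 = $13.02.
Relative to the original: $13.02 ÷ $72.36 ≈ 17.99%.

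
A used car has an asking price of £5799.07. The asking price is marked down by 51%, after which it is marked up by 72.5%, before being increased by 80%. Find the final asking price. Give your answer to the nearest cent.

£8823.00

51% decrease: £5799.07 × 0.49 = £2841.5443.
72.5% increase: £2841.5443 × 1.725 = £4901.6639175.
After the 80% increase: £4901.6639175 × 1.8 = £8822.9950515 ≈ £8823.00.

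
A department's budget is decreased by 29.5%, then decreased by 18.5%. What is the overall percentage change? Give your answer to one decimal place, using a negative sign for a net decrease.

The combined multiplier is 0.705 × 0.815 = 0.574575.
That corresponds to a decrease of 42.5%.

-42.5%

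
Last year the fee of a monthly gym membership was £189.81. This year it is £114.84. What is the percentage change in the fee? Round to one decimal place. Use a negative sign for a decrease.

Change: £114.84 − £189.81 = -£74.97.
Relative to the original: -£74.97 ÷ £189.81 ≈ -39.5%.

-39.5%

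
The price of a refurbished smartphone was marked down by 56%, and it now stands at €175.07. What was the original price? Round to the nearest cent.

The overall multiplier applied was 0.44.
So the original price was €175.07 ÷ 0.44 ≈ €397.89.

€397.89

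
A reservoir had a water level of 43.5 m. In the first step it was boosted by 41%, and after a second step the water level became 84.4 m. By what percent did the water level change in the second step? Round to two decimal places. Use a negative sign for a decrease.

After the first step: 43.5 × 1.41 = 61.335.
Second-step multiplier: 84.4 ÷ 61.335 ≈ 1.37605.
That is a change of 37.60%.

37.60%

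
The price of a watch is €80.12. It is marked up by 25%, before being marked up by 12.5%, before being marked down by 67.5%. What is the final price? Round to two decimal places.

After the 25% increase: €80.12 × 1.25 = €100.15.
12.5% increase: €100.15 × 1.125 = €112.66875.
After the 67.5% decrease: €112.66875 × 0.325 = €36.61734375 ≈ €36.62.

€36.62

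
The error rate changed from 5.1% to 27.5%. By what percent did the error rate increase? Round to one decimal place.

The change is 27.5 − 5.1 = 22.4 percentage points.
Relative to the original 5.1%, that is 22.4 ÷ 5.1 ≈ 439.2%.
So the error rate rose by 439.2%.

439.2%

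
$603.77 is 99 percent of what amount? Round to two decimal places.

$609.87

$603.77 ÷ 0.99 ≈ $609.87.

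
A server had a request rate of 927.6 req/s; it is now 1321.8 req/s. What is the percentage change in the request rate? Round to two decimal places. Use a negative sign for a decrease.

42.50%

Change: 1321.8 − 927.6 = 394.2.
Relative to the original: 394.2 ÷ 927.6 ≈ 42.50%.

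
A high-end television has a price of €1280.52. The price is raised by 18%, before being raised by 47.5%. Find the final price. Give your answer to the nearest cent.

After the 18% increase: €1280.52 × 1.18 = €1511.0136.
After the 47.5% increase: €1511.0136 × 1.475 = €2228.74506 ≈ €2228.75.

€2228.75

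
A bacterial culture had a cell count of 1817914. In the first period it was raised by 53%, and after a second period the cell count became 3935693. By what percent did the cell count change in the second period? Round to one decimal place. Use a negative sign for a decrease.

41.5%

After the first period: 1817914 × 1.53 = 2781408.42.
Second-period multiplier: 3935693 ÷ 2781408.42 ≈ 1.415.
That is a change of 41.5%.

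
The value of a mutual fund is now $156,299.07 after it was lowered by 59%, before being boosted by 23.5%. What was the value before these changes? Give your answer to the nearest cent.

Undoing the 23.5% increase: $156,299.07 ÷ 1.235 ≈ $126557.951417.
Undoing the 59% decrease: $126557.951417 ÷ 0.41 ≈ $308,677.93.

$308,677.93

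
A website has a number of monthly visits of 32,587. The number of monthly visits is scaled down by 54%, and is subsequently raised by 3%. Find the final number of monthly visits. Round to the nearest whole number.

Each change multiplies by a factor: 0.46 × 1.03 = 0.4738.
32,587 × 0.4738 = 15439.7206 ≈ 15,440.

15,440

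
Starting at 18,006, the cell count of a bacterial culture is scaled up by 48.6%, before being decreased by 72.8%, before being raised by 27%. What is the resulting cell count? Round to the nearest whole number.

9,243

Each change multiplies by a factor: 1.486 × 0.272 × 1.27 = 0.51332384.
18,006 × 0.51332384 = 9242.90906304 ≈ 9,243.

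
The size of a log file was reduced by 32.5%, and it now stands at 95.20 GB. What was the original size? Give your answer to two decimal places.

The overall multiplier applied was 0.675.
So the original size was 95.20 ÷ 0.675 ≈ 141.04 GB.

141.04 GB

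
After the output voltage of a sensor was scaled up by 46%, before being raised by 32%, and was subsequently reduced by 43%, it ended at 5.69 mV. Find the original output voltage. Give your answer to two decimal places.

5.18 mV

Undoing the 43% decrease: 5.69 ÷ 0.57 ≈ 9.982456.
Undoing the 32% increase: 9.982456 ÷ 1.32 ≈ 7.562467.
Undoing the 46% increase: 7.562467 ÷ 1.46 ≈ 5.18 mV.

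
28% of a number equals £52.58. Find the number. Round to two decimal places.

£52.58 ÷ 0.28 ≈ £187.79.

£187.79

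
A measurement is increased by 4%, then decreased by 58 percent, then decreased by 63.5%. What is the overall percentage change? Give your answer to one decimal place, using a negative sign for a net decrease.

-84.1%

The combined multiplier is 1.04 × 0.42 × 0.365 = 0.159432.
That corresponds to a decrease of 84.1%.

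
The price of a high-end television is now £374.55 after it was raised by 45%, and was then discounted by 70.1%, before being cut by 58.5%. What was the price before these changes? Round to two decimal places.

The overall multiplier applied was 1.45 × 0.299 × 0.415 = 0.17992325.
So the original price was £374.55 ÷ 0.17992325 ≈ £2,081.72.

£2,081.72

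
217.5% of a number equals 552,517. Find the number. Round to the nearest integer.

254,031

552,517 ÷ 2.175 ≈ 254,031.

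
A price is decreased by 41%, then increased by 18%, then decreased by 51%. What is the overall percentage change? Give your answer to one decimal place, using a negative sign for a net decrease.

A 41% decrease multiplies by 0.59.
Then an 18% increase: 0.59 × 1.18 = 0.6962.
Then a 51% decrease: 0.6962 × 0.49 = 0.341138.
Overall factor 0.341138, i.e. -65.9%.

-65.9%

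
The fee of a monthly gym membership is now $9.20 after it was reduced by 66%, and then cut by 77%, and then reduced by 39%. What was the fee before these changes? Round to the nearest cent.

$192.86

Undoing the 39% decrease: $9.20 ÷ 0.61 ≈ $15.081967.
Undoing the 77% decrease: $15.081967 ÷ 0.23 ≈ $65.57377.
Undoing the 66% decrease: $65.57377 ÷ 0.34 ≈ $192.86.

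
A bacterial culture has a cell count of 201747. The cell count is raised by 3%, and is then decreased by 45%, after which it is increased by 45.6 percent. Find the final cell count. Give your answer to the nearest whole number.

166406

Apply the 3% increase: 201747 × 1.03 = 207799.41.
45% decrease: 207799.41 × 0.55 = 114289.6755.
45.6% increase: 114289.6755 × 1.456 = 166405.767528 ≈ 166406.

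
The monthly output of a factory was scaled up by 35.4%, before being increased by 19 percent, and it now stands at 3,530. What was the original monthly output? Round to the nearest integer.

2,191

Undoing the 19% increase: 3,530 ÷ 1.19 ≈ 2966.386555.
Undoing the 35.4% increase: 2966.386555 ÷ 1.354 ≈ 2,191.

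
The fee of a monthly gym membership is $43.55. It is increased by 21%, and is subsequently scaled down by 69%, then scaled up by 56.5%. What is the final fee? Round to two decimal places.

$25.57

21% increase: $43.55 × 1.21 = $52.6955.
Apply the 69% decrease: $52.6955 × 0.31 = $16.335605.
56.5% increase: $16.335605 × 1.565 = $25.565221825 ≈ $25.57.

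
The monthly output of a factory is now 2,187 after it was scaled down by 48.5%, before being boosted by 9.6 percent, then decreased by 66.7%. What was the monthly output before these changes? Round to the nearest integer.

11,636

Undoing the 66.7% decrease: 2,187 ÷ 0.333 ≈ 6567.567568.
Undoing the 9.6% increase: 6567.567568 ÷ 1.096 ≈ 5992.306175.
Undoing the 48.5% decrease: 5992.306175 ÷ 0.515 ≈ 11,636.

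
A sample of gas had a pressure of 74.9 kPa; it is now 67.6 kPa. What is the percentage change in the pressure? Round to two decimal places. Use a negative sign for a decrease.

Change: 67.6 − 74.9 = -7.3.
Relative to the original: -7.3 ÷ 74.9 ≈ -9.75%.

-9.75%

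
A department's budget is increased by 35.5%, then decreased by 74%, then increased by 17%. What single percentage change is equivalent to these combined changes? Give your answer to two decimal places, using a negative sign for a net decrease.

-58.78%

A 35.5% increase multiplies by 1.355.
Then a 74% decrease: 1.355 × 0.26 = 0.3523.
Then a 17% increase: 0.3523 × 1.17 = 0.412191.
Overall factor 0.412191, i.e. -58.78%.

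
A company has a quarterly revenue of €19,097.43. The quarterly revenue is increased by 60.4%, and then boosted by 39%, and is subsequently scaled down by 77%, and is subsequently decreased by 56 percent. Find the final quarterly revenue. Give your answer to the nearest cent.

Apply the 60.4% increase: €19,097.43 × 1.604 = €30632.27772.
39% increase: €30632.27772 × 1.39 = €42578.8660308.
Apply the 77% decrease: €42578.8660308 × 0.23 = €9793.139187084.
Apply the 56% decrease: €9793.139187084 × 0.44 = €4308.98124231696 ≈ €4,308.98.

€4,308.98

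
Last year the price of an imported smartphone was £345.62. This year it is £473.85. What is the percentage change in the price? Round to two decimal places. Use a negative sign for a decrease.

37.10%

Change: £473.85 − £345.62 = £128.23.
Relative to the original: £128.23 ÷ £345.62 ≈ 37.10%.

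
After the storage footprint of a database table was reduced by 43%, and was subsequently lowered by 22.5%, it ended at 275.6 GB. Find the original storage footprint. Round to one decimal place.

The overall multiplier applied was 0.57 × 0.775 = 0.44175.
So the original storage footprint was 275.6 ÷ 0.44175 ≈ 623.9 GB.

623.9 GB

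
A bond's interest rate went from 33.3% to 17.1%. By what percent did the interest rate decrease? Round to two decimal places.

The change is 17.1 − 33.3 = -16.2 percentage points.
Relative to the original 33.3%, that is -16.2 ÷ 33.3 ≈ -48.65%.
So the interest rate fell by 48.65%.

48.65%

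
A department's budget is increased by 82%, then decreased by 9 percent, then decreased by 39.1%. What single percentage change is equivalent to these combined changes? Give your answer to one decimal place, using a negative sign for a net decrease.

0.9%

An 82% increase multiplies by 1.82.
Then a 9% decrease: 1.82 × 0.91 = 1.6562.
Then a 39.1% decrease: 1.6562 × 0.609 = 1.0086258.
Overall factor 1.0086258, i.e. 0.9%.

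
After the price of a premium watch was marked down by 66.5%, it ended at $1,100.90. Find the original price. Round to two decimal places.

The overall multiplier applied was 0.335.
So the original price was $1,100.90 ÷ 0.335 ≈ $3,286.27.

$3,286.27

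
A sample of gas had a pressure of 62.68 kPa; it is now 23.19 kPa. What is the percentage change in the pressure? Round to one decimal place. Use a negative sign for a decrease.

-63.0%

Change: 23.19 − 62.68 = -39.49.
Relative to the original: -39.49 ÷ 62.68 ≈ -63.0%.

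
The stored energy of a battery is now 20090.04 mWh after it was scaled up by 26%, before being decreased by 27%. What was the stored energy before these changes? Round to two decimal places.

Undoing the 27% decrease: 20090.04 ÷ 0.73 ≈ 27520.60274.
Undoing the 26% increase: 27520.60274 ÷ 1.26 ≈ 21841.75 mWh.

21841.75 mWh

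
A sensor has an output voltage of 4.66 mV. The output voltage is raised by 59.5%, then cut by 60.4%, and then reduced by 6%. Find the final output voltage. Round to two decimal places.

2.77 mV

After the 59.5% increase: 4.66 × 1.595 = 7.4327.
Apply the 60.4% decrease: 7.4327 × 0.396 = 2.9433492.
After the 6% decrease: 2.9433492 × 0.94 = 2.766748248 ≈ 2.77.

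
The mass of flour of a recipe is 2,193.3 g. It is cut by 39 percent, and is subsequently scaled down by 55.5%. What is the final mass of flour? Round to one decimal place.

39% decrease: 2,193.3 × 0.61 = 1337.913.
55.5% decrease: 1337.913 × 0.445 = 595.371285 ≈ 595.4.

595.4 g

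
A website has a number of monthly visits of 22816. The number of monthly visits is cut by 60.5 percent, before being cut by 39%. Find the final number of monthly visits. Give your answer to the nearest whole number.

5498

Each change multiplies by a factor: 0.395 × 0.61 = 0.24095.
22816 × 0.24095 = 5497.5152 ≈ 5498.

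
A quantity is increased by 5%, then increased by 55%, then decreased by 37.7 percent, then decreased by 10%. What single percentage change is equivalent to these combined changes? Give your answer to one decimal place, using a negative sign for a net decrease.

A 5% increase multiplies by 1.05.
Then a 55% increase: 1.05 × 1.55 = 1.6275.
Then a 37.7% decrease: 1.6275 × 0.623 = 1.0139325.
Then a 10% decrease: 1.0139325 × 0.9 = 0.91253925.
Overall factor 0.91253925, i.e. -8.7%.

-8.7%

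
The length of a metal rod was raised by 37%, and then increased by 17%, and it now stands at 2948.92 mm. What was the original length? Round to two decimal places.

The overall multiplier applied was 1.37 × 1.17 = 1.6029.
So the original length was 2948.92 ÷ 1.6029 ≈ 1839.74 mm.

1839.74 mm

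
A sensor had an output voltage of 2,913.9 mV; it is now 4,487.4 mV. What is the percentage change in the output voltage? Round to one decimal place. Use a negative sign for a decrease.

54.0%

Change: 4,487.4 − 2,913.9 = 1,573.5.
Relative to the original: 1,573.5 ÷ 2,913.9 ≈ 54.0%.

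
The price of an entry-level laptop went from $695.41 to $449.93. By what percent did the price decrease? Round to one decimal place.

35.3%

Change: $449.93 − $695.41 = -$245.48.
Relative to the original: -$245.48 ÷ $695.41 ≈ -35.3%.
So the price decreased by 35.3%.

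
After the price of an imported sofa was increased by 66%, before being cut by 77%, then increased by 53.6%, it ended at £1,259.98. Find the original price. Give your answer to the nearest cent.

The overall multiplier applied was 1.66 × 0.23 × 1.536 = 0.5864448.
So the original price was £1,259.98 ÷ 0.5864448 ≈ £2,148.51.

£2,148.51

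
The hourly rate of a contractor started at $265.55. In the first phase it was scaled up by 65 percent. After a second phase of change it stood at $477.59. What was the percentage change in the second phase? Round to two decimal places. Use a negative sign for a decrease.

After the first phase: $265.55 × 1.65 = $438.1575.
Second-phase multiplier: $477.59 ÷ $438.1575 ≈ 1.089996.
That is a change of 9.00%.

9.00%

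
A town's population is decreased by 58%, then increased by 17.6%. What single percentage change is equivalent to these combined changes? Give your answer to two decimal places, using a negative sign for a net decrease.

-50.61%

A 58% decrease multiplies by 0.42.
Then a 17.6% increase: 0.42 × 1.176 = 0.49392.
Overall factor 0.49392, i.e. -50.61%.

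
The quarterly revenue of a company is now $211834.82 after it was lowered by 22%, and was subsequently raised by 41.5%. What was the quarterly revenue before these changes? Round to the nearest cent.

$191931.52

The overall multiplier applied was 0.78 × 1.415 = 1.1037.
So the original quarterly revenue was $211834.82 ÷ 1.1037 ≈ $191931.52.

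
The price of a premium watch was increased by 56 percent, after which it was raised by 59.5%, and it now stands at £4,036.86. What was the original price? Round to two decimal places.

£1,622.40

The overall multiplier applied was 1.56 × 1.595 = 2.4882.
So the original price was £4,036.86 ÷ 2.4882 ≈ £1,622.40.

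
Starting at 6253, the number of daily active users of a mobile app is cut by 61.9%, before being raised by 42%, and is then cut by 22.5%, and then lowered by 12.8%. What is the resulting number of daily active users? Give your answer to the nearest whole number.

2286

Each change multiplies by a factor: 0.381 × 1.42 × 0.775 × 0.872 = 0.365621316.
6253 × 0.365621316 = 2286.230088948 ≈ 2286.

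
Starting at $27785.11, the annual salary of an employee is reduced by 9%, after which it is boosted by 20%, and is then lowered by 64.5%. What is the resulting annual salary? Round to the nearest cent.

$10771.18

Each change multiplies by a factor: 0.91 × 1.2 × 0.355 = 0.38766.
$27785.11 × 0.38766 = $10771.1757426 ≈ $10771.18.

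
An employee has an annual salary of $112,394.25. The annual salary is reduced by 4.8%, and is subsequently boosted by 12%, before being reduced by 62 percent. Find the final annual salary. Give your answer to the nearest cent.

$45,538.91

Each change multiplies by a factor: 0.952 × 1.12 × 0.38 = 0.4051712.
$112,394.25 × 0.4051712 = $45538.9131456 ≈ $45,538.91.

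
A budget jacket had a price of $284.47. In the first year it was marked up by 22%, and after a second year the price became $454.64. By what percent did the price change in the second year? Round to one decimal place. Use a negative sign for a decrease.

After the first year: $284.47 × 1.22 = $347.0534.
Second-year multiplier: $454.64 ÷ $347.0534 ≈ 1.31.
That is a change of 31.0%.

31.0%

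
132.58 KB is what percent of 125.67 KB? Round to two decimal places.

105.50%

132.58 KB ÷ 125.67 KB ≈ 105.50%.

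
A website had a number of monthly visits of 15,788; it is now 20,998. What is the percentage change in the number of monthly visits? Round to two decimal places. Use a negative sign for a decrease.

33.00%

Change: 20,998 − 15,788 = 5,210.
Relative to the original: 5,210 ÷ 15,788 ≈ 33.00%.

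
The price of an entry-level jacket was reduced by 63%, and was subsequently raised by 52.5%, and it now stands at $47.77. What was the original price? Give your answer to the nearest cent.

$84.66

Undoing the 52.5% increase: $47.77 ÷ 1.525 ≈ $31.32459.
Undoing the 63% decrease: $31.32459 ÷ 0.37 ≈ $84.66.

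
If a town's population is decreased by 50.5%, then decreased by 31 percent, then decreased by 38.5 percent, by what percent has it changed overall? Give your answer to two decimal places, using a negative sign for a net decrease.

A 50.5% decrease multiplies by 0.495.
Then a 31% decrease: 0.495 × 0.69 = 0.34155.
Then a 38.5% decrease: 0.34155 × 0.615 = 0.21005325.
Overall factor 0.21005325, i.e. -78.99%.

-78.99%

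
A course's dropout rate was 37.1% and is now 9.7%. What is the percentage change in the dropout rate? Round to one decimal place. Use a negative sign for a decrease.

The change is 9.7 − 37.1 = -27.4 percentage points.
Relative to the original 37.1%, that is -27.4 ÷ 37.1 ≈ -73.9%.

-73.9%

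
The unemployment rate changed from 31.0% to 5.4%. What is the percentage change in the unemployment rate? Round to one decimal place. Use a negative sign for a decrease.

-82.6%

The change is 5.4 − 31.0 = -25.6 percentage points.
Relative to the original 31.0%, that is -25.6 ÷ 31.0 ≈ -82.6%.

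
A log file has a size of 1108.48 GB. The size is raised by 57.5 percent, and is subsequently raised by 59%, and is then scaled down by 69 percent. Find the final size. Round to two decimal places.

57.5% increase: 1108.48 × 1.575 = 1745.856.
After the 59% increase: 1745.856 × 1.59 = 2775.91104.
Apply the 69% decrease: 2775.91104 × 0.31 = 860.5324224 ≈ 860.53.

860.53 GB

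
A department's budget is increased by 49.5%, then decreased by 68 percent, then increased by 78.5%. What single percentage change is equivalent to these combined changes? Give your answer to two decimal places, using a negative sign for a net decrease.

The combined multiplier is 1.495 × 0.32 × 1.785 = 0.853944.
That corresponds to a decrease of 14.61%.

-14.61%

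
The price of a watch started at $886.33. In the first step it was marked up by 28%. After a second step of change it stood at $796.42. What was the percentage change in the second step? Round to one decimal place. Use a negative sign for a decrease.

After the first step: $886.33 × 1.28 = $1134.5024.
Second-step multiplier: $796.42 ÷ $1134.5024 ≈ 0.702.
That is a change of -29.8%.

-29.8%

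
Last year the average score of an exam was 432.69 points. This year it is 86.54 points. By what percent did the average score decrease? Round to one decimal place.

80.0%

Change: 86.54 − 432.69 = -346.15.
Relative to the original: -346.15 ÷ 432.69 ≈ -80.0%.
So the average score decreased by 80.0%.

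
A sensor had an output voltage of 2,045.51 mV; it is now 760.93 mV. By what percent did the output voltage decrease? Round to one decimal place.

Change: 760.93 − 2,045.51 = -1,284.58.
Relative to the original: -1,284.58 ÷ 2,045.51 ≈ -62.8%.
So the output voltage decreased by 62.8%.

62.8%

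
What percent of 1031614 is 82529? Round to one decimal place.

8.0%

82529 ÷ 1031614 ≈ 8.0%.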